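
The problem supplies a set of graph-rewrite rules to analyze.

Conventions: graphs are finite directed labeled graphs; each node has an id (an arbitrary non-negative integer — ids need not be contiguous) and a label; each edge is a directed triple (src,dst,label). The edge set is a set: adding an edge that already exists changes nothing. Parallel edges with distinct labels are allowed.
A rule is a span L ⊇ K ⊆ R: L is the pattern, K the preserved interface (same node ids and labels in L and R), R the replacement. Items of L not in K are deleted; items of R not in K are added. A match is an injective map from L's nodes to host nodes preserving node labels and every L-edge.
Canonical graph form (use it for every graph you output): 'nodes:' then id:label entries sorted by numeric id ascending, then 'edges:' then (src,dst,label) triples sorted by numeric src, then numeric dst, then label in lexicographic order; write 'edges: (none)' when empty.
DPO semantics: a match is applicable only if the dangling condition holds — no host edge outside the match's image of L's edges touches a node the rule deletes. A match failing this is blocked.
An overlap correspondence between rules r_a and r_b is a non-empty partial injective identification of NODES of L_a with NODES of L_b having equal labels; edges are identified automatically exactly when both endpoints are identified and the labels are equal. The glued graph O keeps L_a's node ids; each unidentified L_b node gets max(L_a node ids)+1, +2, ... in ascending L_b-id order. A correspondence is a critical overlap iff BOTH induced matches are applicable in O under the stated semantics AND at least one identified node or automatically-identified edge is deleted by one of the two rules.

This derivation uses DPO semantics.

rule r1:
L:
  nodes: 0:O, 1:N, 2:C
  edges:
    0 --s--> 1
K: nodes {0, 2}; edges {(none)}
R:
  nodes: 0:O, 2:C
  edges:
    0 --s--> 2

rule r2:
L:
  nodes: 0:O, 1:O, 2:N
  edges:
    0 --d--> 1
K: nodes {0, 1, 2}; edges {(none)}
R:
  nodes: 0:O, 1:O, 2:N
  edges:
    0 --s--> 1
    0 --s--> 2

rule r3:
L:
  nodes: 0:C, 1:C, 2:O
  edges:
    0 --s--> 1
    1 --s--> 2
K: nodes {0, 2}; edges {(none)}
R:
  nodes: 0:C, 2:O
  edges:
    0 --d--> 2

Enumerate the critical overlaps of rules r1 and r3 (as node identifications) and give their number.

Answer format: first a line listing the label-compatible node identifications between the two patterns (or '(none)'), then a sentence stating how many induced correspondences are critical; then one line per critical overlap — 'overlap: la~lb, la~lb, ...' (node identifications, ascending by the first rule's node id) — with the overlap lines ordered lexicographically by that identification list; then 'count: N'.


label-compatible node identifications between L(r1) and L(r3): 0~2, 2~0, 2~1
2 of the induced correspondences are critical overlaps of r1 and r3.
overlap: 0~2, 2~1
overlap: 2~1
count: 2


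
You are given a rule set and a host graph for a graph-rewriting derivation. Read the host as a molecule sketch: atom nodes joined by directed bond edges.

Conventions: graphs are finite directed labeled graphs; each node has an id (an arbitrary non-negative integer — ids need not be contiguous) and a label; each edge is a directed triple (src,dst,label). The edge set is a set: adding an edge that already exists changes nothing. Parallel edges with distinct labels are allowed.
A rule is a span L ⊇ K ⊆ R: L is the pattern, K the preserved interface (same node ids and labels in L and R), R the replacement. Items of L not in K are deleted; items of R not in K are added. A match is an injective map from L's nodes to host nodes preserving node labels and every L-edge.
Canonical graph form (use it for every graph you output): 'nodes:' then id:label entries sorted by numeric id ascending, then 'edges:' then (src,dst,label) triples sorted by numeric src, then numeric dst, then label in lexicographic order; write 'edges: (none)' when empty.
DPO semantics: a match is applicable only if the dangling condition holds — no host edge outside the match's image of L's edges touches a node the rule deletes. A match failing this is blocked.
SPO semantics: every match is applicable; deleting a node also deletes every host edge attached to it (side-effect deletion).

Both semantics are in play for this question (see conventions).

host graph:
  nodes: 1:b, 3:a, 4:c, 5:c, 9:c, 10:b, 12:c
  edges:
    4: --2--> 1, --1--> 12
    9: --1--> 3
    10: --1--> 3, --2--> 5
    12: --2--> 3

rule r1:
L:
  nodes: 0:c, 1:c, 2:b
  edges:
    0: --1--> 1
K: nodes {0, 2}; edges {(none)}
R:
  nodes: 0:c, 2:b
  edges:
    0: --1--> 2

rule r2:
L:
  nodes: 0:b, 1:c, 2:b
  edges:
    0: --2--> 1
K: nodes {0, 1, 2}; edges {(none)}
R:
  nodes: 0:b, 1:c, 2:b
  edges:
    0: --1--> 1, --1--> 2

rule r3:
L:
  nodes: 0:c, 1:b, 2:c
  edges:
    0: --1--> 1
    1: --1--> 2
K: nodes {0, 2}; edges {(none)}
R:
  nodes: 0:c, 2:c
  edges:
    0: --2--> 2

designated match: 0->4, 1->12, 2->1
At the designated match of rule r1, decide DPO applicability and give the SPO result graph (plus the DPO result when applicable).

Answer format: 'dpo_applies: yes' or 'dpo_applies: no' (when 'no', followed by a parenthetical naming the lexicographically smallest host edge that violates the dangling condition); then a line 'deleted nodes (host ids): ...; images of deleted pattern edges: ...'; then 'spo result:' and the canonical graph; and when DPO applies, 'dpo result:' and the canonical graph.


dpo_applies: no
(the rule deletes node 12, which keeps host edge (12,3,2) outside the match image — the dangling condition fails, DPO blocks; SPO proceeds and side-deletes such edges)
deleted nodes (host ids): 12; images of deleted pattern edges: (4,12,1)
spo result:
nodes: 1:b, 3:a, 4:c, 5:c, 9:c, 10:b
edges: (4,1,1); (4,1,2); (9,3,1); (10,3,1); (10,5,2)


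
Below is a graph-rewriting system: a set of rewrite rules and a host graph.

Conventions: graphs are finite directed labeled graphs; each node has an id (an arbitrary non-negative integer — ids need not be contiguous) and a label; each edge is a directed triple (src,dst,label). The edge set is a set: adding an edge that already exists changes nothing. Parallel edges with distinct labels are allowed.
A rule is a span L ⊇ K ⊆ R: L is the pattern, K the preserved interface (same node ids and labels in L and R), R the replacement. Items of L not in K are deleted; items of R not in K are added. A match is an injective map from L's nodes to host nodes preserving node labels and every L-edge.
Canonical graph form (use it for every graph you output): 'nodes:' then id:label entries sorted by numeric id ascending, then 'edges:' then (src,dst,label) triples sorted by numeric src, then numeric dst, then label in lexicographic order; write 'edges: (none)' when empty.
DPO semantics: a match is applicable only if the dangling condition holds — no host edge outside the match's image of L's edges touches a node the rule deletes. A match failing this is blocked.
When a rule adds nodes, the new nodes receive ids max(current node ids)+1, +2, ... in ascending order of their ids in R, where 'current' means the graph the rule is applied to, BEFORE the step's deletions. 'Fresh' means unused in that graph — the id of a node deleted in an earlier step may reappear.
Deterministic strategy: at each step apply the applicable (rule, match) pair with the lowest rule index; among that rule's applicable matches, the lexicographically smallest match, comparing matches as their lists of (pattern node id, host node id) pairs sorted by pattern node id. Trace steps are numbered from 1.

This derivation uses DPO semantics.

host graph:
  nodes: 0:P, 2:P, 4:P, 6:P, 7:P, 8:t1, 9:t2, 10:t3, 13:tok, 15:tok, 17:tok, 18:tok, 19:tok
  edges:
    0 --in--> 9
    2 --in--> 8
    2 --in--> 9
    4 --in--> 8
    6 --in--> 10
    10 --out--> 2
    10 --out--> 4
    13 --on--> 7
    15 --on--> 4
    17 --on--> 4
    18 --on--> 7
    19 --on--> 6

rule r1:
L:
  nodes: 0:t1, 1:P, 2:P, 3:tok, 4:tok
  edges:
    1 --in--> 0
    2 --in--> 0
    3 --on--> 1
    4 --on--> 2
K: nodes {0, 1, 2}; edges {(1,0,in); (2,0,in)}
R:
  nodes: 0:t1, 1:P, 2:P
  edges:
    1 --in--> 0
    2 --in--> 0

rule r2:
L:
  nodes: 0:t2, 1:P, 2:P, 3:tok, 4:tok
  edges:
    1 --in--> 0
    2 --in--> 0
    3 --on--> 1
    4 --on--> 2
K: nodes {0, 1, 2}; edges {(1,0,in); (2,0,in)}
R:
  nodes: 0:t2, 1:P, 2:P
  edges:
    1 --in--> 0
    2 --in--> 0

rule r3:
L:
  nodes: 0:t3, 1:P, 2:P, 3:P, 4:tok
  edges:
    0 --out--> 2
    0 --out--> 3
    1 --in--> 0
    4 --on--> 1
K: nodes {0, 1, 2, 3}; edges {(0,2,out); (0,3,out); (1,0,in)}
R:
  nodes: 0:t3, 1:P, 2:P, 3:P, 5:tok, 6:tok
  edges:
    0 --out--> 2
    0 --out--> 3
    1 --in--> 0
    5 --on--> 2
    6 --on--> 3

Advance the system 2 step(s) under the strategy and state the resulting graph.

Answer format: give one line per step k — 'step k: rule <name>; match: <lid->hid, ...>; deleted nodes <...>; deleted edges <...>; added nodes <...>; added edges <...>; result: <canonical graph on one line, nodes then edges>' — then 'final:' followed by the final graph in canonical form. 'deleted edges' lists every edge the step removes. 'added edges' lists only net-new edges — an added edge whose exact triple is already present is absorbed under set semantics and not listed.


step 1: rule r3; match: 0->10, 1->6, 2->2, 3->4, 4->19; deleted nodes 19; deleted edges (19,6,on); added nodes 20, 21; added edges (20,2,on); (21,4,on); result: nodes: 0:P, 2:P, 4:P, 6:P, 7:P, 8:t1, 9:t2, 10:t3, 13:tok, 15:tok, 17:tok, 18:tok, 20:tok, 21:tok edges: (0,9,in); (2,8,in); (2,9,in); (4,8,in); (6,10,in); (10,2,out); (10,4,out); (13,7,on); (15,4,on); (17,4,on); (18,7,on); (20,2,on); (21,4,on)
step 2: rule r1; match: 0->8, 1->2, 2->4, 3->20, 4->15; deleted nodes 15, 20; deleted edges (15,4,on); (20,2,on); added nodes (none); added edges (none); result: nodes: 0:P, 2:P, 4:P, 6:P, 7:P, 8:t1, 9:t2, 10:t3, 13:tok, 17:tok, 18:tok, 21:tok edges: (0,9,in); (2,8,in); (2,9,in); (4,8,in); (6,10,in); (10,2,out); (10,4,out); (13,7,on); (17,4,on); (18,7,on); (21,4,on)
final:
nodes: 0:P, 2:P, 4:P, 6:P, 7:P, 8:t1, 9:t2, 10:t3, 13:tok, 17:tok, 18:tok, 21:tok
edges: (0,9,in); (2,8,in); (2,9,in); (4,8,in); (6,10,in); (10,2,out); (10,4,out); (13,7,on); (17,4,on); (18,7,on); (21,4,on)


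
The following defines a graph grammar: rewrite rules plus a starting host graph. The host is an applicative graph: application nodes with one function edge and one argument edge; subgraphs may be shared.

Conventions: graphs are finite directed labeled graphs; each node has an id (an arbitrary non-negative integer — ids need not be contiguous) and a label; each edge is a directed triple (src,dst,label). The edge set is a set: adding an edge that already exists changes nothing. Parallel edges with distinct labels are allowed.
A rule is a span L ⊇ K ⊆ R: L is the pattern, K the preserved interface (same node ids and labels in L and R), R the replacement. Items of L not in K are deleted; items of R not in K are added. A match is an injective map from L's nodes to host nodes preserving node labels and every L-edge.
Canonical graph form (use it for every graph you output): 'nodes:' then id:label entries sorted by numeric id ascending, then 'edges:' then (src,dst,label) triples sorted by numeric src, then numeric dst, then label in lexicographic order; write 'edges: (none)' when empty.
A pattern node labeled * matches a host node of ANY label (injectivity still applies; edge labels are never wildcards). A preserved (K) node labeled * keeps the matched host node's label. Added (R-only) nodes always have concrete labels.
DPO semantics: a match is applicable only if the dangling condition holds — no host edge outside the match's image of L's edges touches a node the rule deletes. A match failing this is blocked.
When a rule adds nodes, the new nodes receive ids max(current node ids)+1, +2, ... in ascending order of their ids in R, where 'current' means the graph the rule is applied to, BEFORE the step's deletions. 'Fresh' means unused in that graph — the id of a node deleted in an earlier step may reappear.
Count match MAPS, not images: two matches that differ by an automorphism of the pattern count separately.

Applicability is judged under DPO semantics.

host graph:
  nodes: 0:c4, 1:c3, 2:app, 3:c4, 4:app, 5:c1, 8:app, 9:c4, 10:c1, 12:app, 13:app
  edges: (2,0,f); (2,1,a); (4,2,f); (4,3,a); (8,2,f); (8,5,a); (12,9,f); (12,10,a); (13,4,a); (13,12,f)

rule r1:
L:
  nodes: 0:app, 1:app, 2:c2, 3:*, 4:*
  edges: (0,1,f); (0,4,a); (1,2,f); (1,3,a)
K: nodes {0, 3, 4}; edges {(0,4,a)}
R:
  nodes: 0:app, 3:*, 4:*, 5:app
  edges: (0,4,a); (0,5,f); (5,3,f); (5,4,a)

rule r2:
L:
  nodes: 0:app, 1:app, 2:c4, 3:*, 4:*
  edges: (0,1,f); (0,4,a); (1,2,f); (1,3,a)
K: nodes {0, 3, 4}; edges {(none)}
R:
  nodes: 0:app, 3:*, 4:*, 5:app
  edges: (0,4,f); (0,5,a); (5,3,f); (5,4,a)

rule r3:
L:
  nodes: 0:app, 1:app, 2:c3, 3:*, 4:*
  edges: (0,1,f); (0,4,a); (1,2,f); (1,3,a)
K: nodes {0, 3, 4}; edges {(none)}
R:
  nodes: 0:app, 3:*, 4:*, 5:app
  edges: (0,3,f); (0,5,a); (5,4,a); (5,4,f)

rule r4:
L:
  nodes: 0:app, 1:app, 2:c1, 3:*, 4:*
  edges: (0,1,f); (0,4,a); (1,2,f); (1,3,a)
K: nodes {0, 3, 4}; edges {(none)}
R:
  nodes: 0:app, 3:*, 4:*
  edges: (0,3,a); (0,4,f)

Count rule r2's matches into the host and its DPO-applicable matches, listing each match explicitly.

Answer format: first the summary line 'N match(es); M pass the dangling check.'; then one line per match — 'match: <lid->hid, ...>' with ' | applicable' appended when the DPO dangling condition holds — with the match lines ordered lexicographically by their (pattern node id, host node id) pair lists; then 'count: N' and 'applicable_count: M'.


3 match(es); 1 pass the dangling check.
match: 0->4, 1->2, 2->0, 3->1, 4->3
match: 0->8, 1->2, 2->0, 3->1, 4->5
match: 0->13, 1->12, 2->9, 3->10, 4->4 | applicable
count: 3
applicable_count: 1


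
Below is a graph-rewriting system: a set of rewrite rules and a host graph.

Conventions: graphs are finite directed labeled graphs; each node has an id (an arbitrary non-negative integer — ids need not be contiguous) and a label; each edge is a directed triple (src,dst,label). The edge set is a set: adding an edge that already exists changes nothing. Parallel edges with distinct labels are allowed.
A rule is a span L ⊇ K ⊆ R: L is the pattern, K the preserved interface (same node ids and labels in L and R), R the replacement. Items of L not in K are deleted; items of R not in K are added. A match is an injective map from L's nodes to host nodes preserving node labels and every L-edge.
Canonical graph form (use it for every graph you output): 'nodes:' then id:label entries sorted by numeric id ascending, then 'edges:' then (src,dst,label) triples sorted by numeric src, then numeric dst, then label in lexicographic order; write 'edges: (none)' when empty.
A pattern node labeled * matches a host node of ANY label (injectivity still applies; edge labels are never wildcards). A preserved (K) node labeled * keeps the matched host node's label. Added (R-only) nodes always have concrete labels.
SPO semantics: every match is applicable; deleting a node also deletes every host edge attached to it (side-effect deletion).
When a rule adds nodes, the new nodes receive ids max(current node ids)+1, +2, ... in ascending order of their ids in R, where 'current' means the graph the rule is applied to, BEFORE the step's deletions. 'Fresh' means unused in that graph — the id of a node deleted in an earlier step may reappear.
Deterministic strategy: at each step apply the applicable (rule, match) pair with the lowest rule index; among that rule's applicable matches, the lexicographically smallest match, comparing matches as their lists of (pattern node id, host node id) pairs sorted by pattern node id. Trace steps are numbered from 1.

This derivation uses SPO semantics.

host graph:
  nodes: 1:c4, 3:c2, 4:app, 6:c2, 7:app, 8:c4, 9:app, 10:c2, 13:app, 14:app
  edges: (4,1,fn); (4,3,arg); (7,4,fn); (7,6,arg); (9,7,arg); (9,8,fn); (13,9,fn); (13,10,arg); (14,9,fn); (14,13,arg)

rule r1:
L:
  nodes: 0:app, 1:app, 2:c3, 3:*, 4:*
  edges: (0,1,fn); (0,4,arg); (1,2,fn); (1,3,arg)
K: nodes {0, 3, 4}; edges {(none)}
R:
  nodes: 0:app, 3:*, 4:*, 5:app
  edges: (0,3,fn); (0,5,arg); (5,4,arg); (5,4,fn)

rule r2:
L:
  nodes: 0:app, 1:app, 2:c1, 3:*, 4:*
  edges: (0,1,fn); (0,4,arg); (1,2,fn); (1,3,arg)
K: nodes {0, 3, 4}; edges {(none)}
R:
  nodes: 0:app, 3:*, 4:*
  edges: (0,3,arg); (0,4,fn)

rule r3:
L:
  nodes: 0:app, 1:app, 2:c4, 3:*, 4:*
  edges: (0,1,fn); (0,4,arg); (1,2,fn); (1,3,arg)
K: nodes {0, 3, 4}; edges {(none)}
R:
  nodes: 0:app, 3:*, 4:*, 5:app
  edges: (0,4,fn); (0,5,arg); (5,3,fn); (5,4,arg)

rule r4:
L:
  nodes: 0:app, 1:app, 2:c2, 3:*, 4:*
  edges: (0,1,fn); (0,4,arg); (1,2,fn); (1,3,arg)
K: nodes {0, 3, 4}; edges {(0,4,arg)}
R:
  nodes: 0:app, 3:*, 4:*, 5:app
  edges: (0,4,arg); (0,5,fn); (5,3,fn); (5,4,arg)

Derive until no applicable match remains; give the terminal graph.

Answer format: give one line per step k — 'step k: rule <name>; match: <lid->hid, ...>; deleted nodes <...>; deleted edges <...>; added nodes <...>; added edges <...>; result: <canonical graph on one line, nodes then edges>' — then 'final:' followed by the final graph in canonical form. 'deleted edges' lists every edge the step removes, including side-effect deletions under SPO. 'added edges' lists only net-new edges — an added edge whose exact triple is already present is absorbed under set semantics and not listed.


step 1: rule r3; match: 0->7, 1->4, 2->1, 3->3, 4->6; deleted nodes 1, 4; deleted edges (4,1,fn); (4,3,arg); (7,4,fn); (7,6,arg); added nodes 15; added edges (7,6,fn); (7,15,arg); (15,3,fn); (15,6,arg); result: nodes: 3:c2, 6:c2, 7:app, 8:c4, 9:app, 10:c2, 13:app, 14:app, 15:app edges: (7,6,fn); (7,15,arg); (9,7,arg); (9,8,fn); (13,9,fn); (13,10,arg); (14,9,fn); (14,13,arg); (15,3,fn); (15,6,arg)
step 2: rule r3; match: 0->13, 1->9, 2->8, 3->7, 4->10; deleted nodes 8, 9; deleted edges (9,7,arg); (9,8,fn); (13,9,fn); (13,10,arg); (14,9,fn); added nodes 16; added edges (13,10,fn); (13,16,arg); (16,7,fn); (16,10,arg); result: nodes: 3:c2, 6:c2, 7:app, 10:c2, 13:app, 14:app, 15:app, 16:app edges: (7,6,fn); (7,15,arg); (13,10,fn); (13,16,arg); (14,13,arg); (15,3,fn); (15,6,arg); (16,7,fn); (16,10,arg)
step 3: rule r4; match: 0->16, 1->7, 2->6, 3->15, 4->10; deleted nodes 6, 7; deleted edges (7,6,fn); (7,15,arg); (15,6,arg); (16,7,fn); added nodes 17; added edges (16,17,fn); (17,10,arg); (17,15,fn); result: nodes: 3:c2, 10:c2, 13:app, 14:app, 15:app, 16:app, 17:app edges: (13,10,fn); (13,16,arg); (14,13,arg); (15,3,fn); (16,10,arg); (16,17,fn); (17,10,arg); (17,15,fn)
final:
nodes: 3:c2, 10:c2, 13:app, 14:app, 15:app, 16:app, 17:app
edges: (13,10,fn); (13,16,arg); (14,13,arg); (15,3,fn); (16,10,arg); (16,17,fn); (17,10,arg); (17,15,fn)


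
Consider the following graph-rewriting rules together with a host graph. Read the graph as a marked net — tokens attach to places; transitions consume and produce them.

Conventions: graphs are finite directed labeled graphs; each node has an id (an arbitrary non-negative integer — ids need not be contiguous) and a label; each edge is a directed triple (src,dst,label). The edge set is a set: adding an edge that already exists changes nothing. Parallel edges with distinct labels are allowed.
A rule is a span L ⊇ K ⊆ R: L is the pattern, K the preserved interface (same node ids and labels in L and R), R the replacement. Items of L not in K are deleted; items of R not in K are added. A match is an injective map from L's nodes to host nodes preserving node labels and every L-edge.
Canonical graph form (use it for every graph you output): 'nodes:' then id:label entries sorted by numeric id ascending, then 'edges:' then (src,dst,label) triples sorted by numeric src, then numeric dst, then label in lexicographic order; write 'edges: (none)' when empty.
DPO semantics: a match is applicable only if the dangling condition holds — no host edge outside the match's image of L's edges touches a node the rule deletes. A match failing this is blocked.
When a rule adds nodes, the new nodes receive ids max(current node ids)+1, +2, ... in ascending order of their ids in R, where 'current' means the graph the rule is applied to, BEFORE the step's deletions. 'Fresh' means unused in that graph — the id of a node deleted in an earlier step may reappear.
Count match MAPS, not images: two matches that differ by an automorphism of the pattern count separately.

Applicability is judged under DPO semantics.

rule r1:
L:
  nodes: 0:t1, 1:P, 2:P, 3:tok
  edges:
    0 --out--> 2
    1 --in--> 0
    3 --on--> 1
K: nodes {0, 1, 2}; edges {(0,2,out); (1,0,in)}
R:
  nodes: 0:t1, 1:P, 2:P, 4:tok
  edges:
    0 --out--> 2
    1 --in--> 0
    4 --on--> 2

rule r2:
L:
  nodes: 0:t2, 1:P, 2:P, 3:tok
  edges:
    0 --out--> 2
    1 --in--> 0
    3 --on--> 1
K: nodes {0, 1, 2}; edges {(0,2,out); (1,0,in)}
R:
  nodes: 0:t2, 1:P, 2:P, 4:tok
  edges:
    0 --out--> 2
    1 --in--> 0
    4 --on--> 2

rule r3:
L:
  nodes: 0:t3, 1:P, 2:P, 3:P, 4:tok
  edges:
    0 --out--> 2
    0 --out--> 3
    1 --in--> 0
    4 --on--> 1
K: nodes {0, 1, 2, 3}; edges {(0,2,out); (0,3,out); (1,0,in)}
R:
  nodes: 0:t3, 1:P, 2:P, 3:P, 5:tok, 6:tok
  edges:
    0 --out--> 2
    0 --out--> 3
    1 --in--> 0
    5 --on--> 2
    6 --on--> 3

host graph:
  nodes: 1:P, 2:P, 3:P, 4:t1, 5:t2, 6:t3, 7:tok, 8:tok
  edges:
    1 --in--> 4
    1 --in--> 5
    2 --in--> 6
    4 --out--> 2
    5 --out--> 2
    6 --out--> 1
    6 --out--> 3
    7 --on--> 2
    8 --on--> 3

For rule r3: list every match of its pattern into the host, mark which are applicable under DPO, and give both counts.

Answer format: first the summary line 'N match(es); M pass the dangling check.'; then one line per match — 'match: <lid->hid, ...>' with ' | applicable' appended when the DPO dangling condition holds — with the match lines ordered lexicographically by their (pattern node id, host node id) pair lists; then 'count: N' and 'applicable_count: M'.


2 match(es); 2 pass the dangling check.
match: 0->6, 1->2, 2->1, 3->3, 4->7 | applicable
match: 0->6, 1->2, 2->3, 3->1, 4->7 | applicable
count: 2
applicable_count: 2


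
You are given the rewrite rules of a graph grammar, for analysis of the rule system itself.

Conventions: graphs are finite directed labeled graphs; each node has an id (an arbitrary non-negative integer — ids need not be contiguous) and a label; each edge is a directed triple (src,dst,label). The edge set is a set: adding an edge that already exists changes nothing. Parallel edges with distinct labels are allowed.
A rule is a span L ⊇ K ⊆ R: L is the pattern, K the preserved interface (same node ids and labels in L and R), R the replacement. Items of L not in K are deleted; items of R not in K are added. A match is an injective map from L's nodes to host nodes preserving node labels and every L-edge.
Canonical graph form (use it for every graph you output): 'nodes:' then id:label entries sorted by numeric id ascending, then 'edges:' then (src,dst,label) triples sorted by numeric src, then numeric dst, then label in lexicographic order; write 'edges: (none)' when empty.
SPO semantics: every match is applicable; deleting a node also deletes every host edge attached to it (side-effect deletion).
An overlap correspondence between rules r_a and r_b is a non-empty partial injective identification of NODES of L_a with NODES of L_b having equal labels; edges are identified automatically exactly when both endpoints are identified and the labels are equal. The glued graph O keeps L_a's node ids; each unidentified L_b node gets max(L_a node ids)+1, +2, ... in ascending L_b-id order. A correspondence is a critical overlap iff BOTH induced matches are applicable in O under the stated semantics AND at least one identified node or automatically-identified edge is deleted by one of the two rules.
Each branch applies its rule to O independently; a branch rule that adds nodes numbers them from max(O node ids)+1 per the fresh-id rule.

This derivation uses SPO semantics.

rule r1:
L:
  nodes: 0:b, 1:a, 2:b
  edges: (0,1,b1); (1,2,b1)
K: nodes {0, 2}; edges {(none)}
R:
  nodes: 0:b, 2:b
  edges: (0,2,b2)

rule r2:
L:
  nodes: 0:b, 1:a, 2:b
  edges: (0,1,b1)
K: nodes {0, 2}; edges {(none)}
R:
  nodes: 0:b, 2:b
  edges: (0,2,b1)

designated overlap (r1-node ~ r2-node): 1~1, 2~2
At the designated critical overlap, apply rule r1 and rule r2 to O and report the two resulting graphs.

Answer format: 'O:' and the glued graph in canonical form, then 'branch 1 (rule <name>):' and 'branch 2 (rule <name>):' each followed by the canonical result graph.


O:
nodes: 0:b, 1:a, 2:b, 3:b
edges: (0,1,b1); (1,2,b1); (3,1,b1)
branch 1 (rule r1):
nodes: 0:b, 2:b, 3:b
edges: (0,2,b2)
branch 2 (rule r2):
nodes: 0:b, 2:b, 3:b
edges: (3,2,b1)


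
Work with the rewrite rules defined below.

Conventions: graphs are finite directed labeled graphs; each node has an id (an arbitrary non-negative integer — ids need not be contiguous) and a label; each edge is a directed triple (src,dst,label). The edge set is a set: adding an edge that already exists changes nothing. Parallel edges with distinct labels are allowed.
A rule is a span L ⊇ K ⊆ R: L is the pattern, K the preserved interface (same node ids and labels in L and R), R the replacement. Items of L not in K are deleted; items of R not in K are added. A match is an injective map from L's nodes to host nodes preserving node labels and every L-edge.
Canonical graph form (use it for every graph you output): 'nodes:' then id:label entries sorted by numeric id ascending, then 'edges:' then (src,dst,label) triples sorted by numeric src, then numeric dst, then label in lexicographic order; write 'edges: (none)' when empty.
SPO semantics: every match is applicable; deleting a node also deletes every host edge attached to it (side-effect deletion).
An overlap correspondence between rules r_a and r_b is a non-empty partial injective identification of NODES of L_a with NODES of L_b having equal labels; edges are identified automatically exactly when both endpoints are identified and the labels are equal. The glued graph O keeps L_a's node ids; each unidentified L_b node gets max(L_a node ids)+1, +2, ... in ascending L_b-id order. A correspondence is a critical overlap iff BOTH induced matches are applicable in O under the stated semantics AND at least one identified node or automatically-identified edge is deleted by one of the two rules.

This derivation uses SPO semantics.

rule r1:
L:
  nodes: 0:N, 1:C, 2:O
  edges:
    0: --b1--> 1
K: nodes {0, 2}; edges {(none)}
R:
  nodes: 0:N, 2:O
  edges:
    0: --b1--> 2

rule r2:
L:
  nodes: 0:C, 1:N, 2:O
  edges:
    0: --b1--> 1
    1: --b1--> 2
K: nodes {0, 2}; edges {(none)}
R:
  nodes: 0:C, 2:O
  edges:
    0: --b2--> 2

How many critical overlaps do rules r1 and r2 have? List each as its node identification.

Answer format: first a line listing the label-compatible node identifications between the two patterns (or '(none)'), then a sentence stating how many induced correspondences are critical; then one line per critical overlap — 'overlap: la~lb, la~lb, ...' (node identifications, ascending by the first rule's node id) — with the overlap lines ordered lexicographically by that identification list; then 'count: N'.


label-compatible node identifications between L(r1) and L(r2): 0~1, 1~0, 2~2
6 of the induced correspondences are critical overlaps of r1 and r2.
overlap: 0~1
overlap: 0~1, 1~0
overlap: 0~1, 1~0, 2~2
overlap: 0~1, 2~2
overlap: 1~0
overlap: 1~0, 2~2
count: 6


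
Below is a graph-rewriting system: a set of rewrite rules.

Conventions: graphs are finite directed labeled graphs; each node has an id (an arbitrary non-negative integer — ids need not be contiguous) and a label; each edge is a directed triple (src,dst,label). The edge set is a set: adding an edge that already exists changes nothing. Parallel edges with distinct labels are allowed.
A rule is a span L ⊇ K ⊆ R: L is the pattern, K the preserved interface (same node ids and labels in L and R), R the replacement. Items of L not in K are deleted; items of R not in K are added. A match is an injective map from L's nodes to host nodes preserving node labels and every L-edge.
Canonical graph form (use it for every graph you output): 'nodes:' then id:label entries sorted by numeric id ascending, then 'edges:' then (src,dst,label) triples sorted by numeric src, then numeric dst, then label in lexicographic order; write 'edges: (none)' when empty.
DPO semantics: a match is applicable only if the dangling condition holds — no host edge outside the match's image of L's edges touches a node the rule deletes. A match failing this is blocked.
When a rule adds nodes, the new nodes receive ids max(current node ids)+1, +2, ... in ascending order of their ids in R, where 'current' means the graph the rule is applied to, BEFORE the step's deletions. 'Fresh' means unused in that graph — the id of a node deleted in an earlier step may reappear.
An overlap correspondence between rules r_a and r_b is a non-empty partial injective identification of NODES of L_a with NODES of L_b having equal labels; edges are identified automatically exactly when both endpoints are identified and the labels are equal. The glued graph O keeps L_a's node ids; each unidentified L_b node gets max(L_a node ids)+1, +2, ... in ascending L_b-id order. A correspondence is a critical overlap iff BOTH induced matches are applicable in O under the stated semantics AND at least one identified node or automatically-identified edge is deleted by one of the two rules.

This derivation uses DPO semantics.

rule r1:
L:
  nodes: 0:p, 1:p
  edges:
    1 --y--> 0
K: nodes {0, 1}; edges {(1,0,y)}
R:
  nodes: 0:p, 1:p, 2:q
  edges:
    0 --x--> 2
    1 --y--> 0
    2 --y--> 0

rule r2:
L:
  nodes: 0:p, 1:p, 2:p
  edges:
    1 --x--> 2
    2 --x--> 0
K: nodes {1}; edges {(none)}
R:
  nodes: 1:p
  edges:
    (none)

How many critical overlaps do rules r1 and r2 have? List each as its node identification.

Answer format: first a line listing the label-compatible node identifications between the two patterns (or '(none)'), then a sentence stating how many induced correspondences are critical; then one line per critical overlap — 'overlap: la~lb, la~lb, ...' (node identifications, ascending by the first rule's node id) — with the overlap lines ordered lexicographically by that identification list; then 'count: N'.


label-compatible node identifications between L(r1) and L(r2): 0~0, 0~1, 0~2, 1~0, 1~1, 1~2
0 of the induced correspondences are critical overlaps of r1 and r2.
count: 0


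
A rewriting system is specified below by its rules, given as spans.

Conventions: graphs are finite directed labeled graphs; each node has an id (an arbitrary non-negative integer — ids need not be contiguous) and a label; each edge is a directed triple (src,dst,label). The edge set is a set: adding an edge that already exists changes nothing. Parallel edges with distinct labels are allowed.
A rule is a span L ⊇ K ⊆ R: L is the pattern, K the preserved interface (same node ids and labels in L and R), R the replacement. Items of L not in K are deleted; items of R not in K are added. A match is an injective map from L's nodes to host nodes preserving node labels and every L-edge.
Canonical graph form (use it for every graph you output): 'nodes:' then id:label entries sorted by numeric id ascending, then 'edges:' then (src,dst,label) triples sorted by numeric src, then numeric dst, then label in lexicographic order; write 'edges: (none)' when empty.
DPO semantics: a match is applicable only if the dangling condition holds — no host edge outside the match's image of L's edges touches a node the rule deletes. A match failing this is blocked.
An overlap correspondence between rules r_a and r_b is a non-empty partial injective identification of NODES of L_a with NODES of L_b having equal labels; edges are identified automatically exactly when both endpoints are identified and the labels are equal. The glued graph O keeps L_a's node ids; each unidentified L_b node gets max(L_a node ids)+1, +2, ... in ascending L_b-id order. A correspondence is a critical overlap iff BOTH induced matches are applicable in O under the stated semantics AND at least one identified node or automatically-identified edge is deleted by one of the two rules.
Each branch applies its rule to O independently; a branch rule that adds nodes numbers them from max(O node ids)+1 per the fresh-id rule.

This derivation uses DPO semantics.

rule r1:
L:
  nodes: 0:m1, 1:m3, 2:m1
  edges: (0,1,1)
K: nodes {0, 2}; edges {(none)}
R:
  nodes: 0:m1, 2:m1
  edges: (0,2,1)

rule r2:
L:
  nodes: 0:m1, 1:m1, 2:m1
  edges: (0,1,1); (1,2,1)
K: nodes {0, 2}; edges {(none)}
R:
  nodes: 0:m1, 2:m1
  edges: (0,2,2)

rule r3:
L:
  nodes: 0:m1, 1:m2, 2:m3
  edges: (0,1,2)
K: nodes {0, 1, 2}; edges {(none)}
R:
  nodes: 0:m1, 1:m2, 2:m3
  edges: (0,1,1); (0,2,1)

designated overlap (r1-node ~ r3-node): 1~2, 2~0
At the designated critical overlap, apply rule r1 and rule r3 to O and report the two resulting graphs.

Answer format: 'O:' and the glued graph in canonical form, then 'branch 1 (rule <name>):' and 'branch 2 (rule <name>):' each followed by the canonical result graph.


O:
nodes: 0:m1, 1:m3, 2:m1, 3:m2
edges: (0,1,1); (2,3,2)
branch 1 (rule r1):
nodes: 0:m1, 2:m1, 3:m2
edges: (0,2,1); (2,3,2)
branch 2 (rule r3):
nodes: 0:m1, 1:m3, 2:m1, 3:m2
edges: (0,1,1); (2,1,1); (2,3,1)


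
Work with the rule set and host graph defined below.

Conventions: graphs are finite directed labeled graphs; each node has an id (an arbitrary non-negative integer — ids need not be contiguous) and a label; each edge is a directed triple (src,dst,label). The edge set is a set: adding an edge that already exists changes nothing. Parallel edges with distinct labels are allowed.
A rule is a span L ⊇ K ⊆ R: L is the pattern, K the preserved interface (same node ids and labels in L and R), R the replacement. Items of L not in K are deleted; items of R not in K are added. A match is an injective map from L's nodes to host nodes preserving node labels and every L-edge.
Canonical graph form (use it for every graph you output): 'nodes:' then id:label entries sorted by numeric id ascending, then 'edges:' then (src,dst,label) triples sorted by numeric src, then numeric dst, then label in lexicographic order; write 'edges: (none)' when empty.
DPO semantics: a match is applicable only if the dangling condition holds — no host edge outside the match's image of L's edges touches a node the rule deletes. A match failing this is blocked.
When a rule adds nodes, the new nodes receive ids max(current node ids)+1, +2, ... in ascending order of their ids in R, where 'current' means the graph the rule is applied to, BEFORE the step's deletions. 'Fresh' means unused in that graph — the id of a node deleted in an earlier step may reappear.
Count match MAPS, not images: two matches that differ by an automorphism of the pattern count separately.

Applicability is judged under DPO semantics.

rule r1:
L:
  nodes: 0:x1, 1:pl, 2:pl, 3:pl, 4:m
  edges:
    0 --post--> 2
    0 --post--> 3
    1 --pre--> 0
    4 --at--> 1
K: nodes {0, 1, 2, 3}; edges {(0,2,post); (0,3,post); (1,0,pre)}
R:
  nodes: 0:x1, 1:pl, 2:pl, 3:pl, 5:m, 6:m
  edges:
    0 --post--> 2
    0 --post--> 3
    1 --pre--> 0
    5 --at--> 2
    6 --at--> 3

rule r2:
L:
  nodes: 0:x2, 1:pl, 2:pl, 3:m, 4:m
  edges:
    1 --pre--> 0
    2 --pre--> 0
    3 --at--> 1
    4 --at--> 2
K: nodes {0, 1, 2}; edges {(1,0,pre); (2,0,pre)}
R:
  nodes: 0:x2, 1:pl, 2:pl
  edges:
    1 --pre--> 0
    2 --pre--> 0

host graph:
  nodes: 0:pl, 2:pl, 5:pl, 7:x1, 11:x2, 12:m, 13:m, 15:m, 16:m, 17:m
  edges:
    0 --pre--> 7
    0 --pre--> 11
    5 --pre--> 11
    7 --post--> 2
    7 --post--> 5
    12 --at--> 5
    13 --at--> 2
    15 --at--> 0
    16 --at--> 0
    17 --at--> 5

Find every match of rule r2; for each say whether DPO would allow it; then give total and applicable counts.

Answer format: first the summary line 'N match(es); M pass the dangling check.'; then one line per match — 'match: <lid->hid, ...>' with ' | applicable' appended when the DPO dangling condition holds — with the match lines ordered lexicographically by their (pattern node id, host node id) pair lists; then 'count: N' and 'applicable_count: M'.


8 match(es); 8 pass the dangling check.
match: 0->11, 1->0, 2->5, 3->15, 4->12 | applicable
match: 0->11, 1->0, 2->5, 3->15, 4->17 | applicable
match: 0->11, 1->0, 2->5, 3->16, 4->12 | applicable
match: 0->11, 1->0, 2->5, 3->16, 4->17 | applicable
match: 0->11, 1->5, 2->0, 3->12, 4->15 | applicable
match: 0->11, 1->5, 2->0, 3->12, 4->16 | applicable
match: 0->11, 1->5, 2->0, 3->17, 4->15 | applicable
match: 0->11, 1->5, 2->0, 3->17, 4->16 | applicable
count: 8
applicable_count: 8


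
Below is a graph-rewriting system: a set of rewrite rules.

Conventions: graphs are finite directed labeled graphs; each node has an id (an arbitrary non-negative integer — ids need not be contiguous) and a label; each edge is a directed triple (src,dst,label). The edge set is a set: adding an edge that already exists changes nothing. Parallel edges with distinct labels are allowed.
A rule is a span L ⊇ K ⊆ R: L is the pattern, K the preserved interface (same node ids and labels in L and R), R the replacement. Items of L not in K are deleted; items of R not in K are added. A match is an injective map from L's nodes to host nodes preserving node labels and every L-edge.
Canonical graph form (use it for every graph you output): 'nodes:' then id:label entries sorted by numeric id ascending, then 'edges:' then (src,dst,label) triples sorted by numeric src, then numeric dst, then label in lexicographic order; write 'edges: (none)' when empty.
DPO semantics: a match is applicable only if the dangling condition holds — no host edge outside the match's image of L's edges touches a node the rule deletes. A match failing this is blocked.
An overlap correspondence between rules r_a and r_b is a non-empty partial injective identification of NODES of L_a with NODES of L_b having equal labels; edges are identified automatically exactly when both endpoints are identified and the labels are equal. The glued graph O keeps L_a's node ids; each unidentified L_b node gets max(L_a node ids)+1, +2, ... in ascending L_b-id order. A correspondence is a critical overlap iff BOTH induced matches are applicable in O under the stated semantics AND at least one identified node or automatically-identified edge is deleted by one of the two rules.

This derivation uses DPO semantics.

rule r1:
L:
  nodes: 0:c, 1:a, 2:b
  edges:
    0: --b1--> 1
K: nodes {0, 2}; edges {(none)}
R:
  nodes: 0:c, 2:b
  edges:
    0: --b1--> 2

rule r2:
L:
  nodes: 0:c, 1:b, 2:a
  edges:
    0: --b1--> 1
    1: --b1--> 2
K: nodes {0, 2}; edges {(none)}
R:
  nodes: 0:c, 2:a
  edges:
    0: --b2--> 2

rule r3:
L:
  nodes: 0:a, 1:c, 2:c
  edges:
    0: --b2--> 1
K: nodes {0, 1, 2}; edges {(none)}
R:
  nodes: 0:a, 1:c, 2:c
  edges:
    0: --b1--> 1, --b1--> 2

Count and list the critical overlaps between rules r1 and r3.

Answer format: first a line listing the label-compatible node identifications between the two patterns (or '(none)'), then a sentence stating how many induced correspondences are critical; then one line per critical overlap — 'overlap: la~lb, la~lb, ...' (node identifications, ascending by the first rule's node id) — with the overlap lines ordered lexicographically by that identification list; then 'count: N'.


label-compatible node identifications between L(r1) and L(r3): 0~1, 0~2, 1~0
0 of the induced correspondences are critical overlaps of r1 and r3.
count: 0


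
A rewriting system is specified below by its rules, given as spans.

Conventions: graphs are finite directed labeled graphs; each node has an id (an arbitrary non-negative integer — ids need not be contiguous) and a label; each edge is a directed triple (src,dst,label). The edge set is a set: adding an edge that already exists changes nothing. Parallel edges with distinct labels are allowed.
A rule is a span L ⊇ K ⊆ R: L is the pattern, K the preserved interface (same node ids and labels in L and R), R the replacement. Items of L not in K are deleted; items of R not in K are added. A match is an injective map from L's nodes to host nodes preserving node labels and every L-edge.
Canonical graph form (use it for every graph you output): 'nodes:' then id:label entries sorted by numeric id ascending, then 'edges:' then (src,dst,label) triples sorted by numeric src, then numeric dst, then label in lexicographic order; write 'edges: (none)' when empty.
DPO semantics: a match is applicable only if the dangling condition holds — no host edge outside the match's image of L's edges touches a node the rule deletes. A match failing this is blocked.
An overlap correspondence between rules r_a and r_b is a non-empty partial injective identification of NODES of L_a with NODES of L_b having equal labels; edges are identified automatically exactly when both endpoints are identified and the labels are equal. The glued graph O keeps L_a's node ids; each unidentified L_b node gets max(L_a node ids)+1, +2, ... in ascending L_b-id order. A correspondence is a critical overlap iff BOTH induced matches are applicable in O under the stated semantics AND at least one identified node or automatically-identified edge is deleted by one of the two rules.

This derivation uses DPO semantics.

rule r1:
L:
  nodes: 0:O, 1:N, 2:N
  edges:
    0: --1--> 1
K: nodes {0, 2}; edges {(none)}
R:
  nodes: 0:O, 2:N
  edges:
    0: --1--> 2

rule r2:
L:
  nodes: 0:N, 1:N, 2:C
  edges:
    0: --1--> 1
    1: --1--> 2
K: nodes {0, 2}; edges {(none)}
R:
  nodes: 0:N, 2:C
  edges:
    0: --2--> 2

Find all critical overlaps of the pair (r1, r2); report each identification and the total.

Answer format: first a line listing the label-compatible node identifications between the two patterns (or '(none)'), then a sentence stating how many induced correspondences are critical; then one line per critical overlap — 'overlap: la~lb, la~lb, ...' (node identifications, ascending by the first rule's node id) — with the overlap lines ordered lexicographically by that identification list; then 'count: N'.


label-compatible node identifications between L(r1) and L(r2): 1~0, 1~1, 2~0, 2~1
1 of the induced correspondences is a critical overlap of r1 and r2.
overlap: 2~1
count: 1
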